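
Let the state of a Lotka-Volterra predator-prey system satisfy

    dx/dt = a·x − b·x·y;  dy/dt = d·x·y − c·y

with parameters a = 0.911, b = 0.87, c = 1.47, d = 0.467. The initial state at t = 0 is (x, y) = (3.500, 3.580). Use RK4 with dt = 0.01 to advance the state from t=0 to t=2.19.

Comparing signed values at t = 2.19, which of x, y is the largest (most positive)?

t=0.000: state=(3.500, 3.580)
step 1 (dt=0.01): k1=(-7.713, 0.589), k2=(-7.636, 0.525), k3=(-7.636, 0.525), k4=(-7.560, 0.462); state += dt/6·(k1+2k2+2k3+k4)
t=0.010: state=(3.424, 3.585)
t=0.020: state=(3.349, 3.589)
t=0.030: state=(3.276, 3.592)
continuing one RK4 step at a time; state shown every 10 steps (Δt=0.1):
t=0.100: state=(2.806, 3.579)
t=0.200: state=(2.260, 3.475)
t=0.300: state=(1.843, 3.300)
t=0.400: state=(1.529, 3.082)
t=0.500: state=(1.294, 2.841)
t=0.600: state=(1.119, 2.594)
t=0.700: state=(0.989, 2.352)
t=0.800: state=(0.891, 2.121)
t=0.900: state=(0.820, 1.906)
t=1.000: state=(0.767, 1.707)
t=1.100: state=(0.730, 1.526)
t=1.200: state=(0.706, 1.363)
t=1.300: state=(0.691, 1.215)
t=1.400: state=(0.685, 1.083)
t=1.500: state=(0.686, 0.966)
t=1.600: state=(0.694, 0.861)
t=1.700: state=(0.709, 0.768)
t=1.800: state=(0.729, 0.686)
t=1.900: state=(0.755, 0.613)
t=2.000: state=(0.786, 0.548)
t=2.100: state=(0.823, 0.491)
t=2.190: state=(0.861, 0.446)
compare at T: x=0.861, y=0.446

largest component: x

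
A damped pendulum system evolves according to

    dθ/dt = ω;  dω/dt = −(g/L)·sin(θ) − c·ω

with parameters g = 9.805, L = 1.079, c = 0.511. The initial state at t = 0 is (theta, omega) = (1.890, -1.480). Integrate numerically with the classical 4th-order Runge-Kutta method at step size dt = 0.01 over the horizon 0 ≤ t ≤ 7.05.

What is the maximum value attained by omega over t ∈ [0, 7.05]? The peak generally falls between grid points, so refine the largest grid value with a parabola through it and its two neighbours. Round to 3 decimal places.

t=0.000: state=(1.890, -1.480)
step 1 (dt=0.01): k1=(-1.480, -7.872), k2=(-1.519, -7.873), k3=(-1.519, -7.873), k4=(-1.559, -7.874); state += dt/6·(k1+2k2+2k3+k4)
t=0.010: state=(1.875, -1.559)
t=0.020: state=(1.859, -1.637)
t=0.030: state=(1.842, -1.716)
continuing one RK4 step at a time; state shown every 25 steps (Δt=0.25):
t=0.250: state=(1.276, -3.399)
t=0.500: state=(0.262, -4.427)
t=0.750: state=(-0.751, -3.333)
t=1.000: state=(-1.309, -1.073)
t=1.250: state=(-1.295, 1.135)
t=1.500: state=(-0.781, 2.846)
t=1.750: state=(0.021, 3.276)
t=2.000: state=(0.716, 2.067)
t=2.250: state=(0.997, 0.155)
t=2.500: state=(0.808, -1.579)
t=2.750: state=(0.275, -2.500)
t=3.000: state=(-0.329, -2.112)
t=3.250: state=(-0.699, -0.756)
t=3.500: state=(-0.695, 0.755)
t=3.750: state=(-0.363, 1.769)
t=4.000: state=(0.107, 1.818)
t=4.250: state=(0.468, 0.954)
t=4.500: state=(0.556, -0.253)
t=4.750: state=(0.363, -1.201)
t=5.000: state=(0.014, -1.458)
t=5.250: state=(-0.301, -0.950)
t=5.500: state=(-0.427, -0.037)
t=5.750: state=(-0.327, 0.784)
t=6.000: state=(-0.076, 1.125)
t=6.250: state=(0.184, 0.857)
t=6.500: state=(0.319, 0.192)
t=6.750: state=(0.279, -0.487)
t=7.000: state=(0.103, -0.845)
t=7.050: state=(0.060, -0.860)
largest grid value and its neighbours: omega(1.680)=3.33421, omega(1.690)=3.33476, omega(1.700)=3.33234
parabola through these three points peaks at t≈1.687 with omega≈3.33491

max omega = 3.335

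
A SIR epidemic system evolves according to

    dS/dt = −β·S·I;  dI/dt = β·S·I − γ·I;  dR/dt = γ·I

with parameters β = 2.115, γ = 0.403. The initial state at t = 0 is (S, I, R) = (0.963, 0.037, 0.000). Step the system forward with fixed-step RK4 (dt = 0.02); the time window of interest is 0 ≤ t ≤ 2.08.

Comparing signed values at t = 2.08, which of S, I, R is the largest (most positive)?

largest component: I

t=0.000: state=(0.963, 0.037, 0.000)
step 1 (dt=0.02): k1=(-0.075, 0.060, 0.015), k2=(-0.077, 0.061, 0.015), k3=(-0.077, 0.061, 0.015), k4=(-0.078, 0.062, 0.015); state += dt/6·(k1+2k2+2k3+k4)
t=0.020: state=(0.961, 0.038, 0.000)
t=0.040: state=(0.960, 0.039, 0.001)
t=0.060: state=(0.958, 0.041, 0.001)
continuing one RK4 step at a time; state shown every 5 steps (Δt=0.1):
t=0.100: state=(0.955, 0.044, 0.002)
t=0.200: state=(0.945, 0.051, 0.004)
t=0.300: state=(0.934, 0.060, 0.006)
t=0.400: state=(0.922, 0.070, 0.008)
t=0.500: state=(0.907, 0.082, 0.011)
t=0.600: state=(0.890, 0.095, 0.015)
t=0.700: state=(0.871, 0.110, 0.019)
t=0.800: state=(0.850, 0.126, 0.024)
t=0.900: state=(0.826, 0.145, 0.029)
t=1.000: state=(0.799, 0.165, 0.036)
t=1.100: state=(0.770, 0.187, 0.043)
t=1.200: state=(0.738, 0.211, 0.051)
t=1.300: state=(0.704, 0.236, 0.060)
t=1.400: state=(0.668, 0.262, 0.070)
t=1.500: state=(0.630, 0.289, 0.081)
t=1.600: state=(0.591, 0.316, 0.093)
t=1.700: state=(0.551, 0.342, 0.106)
t=1.800: state=(0.511, 0.368, 0.121)
t=1.900: state=(0.472, 0.392, 0.136)
t=2.000: state=(0.433, 0.415, 0.152)
t=2.080: state=(0.403, 0.431, 0.166)
compare at T: S=0.403, I=0.431, R=0.166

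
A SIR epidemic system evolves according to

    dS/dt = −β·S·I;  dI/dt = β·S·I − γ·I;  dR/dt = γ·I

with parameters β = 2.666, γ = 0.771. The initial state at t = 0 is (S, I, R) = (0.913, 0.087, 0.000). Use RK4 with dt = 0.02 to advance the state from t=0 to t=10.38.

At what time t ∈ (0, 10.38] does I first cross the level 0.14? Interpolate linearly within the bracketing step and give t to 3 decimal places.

t=0.000: state=(0.913, 0.087, 0.000)
step 1 (dt=0.02): k1=(-0.212, 0.145, 0.067), k2=(-0.215, 0.147, 0.068), k3=(-0.215, 0.147, 0.068), k4=(-0.218, 0.149, 0.069); state += dt/6·(k1+2k2+2k3+k4)
t=0.020: state=(0.909, 0.090, 0.001)
t=0.040: state=(0.904, 0.093, 0.003)
t=0.060: state=(0.900, 0.096, 0.004)
t=0.300: state=(0.835, 0.139, 0.026)
next step: t=0.320: state=(0.829, 0.143, 0.028) — I has crossed 0.14
linear interpolation between t=0.300 (0.13916) and t=0.320 (0.14324) → t≈0.304

t = 0.304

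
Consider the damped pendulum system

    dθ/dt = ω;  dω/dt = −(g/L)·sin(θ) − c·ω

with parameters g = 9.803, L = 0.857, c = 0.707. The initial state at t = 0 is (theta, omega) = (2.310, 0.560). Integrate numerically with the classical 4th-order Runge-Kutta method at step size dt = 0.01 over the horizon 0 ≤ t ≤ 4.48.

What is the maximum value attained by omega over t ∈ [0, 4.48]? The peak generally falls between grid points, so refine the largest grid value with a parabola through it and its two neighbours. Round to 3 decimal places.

max omega = 3.638

t=0.000: state=(2.310, 0.560)
step 1 (dt=0.01): k1=(0.560, -8.849), k2=(0.516, -8.796), k3=(0.516, -8.798), k4=(0.472, -8.747); state += dt/6·(k1+2k2+2k3+k4)
t=0.010: state=(2.315, 0.472)
t=0.020: state=(2.319, 0.385)
t=0.030: state=(2.323, 0.299)
continuing one RK4 step at a time; state shown every 20 steps (Δt=0.2):
t=0.200: state=(2.254, -1.092)
t=0.400: state=(1.869, -2.793)
t=0.600: state=(1.133, -4.507)
t=0.800: state=(0.139, -5.126)
t=1.000: state=(-0.777, -3.737)
t=1.200: state=(-1.293, -1.383)
t=1.400: state=(-1.338, 0.882)
t=1.600: state=(-0.967, 2.726)
t=1.800: state=(-0.310, 3.627)
t=2.000: state=(0.381, 3.036)
t=2.200: state=(0.832, 1.372)
t=2.400: state=(0.918, -0.489)
t=2.600: state=(0.662, -1.968)
t=2.800: state=(0.188, -2.589)
t=3.000: state=(-0.298, -2.103)
t=3.200: state=(-0.601, -0.855)
t=3.400: state=(-0.631, 0.532)
t=3.600: state=(-0.413, 1.550)
t=3.800: state=(-0.060, 1.845)
t=4.000: state=(0.271, 1.352)
t=4.200: state=(0.449, 0.387)
t=4.400: state=(0.425, -0.598)
t=4.480: state=(0.364, -0.908)
largest grid value and its neighbours: omega(1.810)=3.63444, omega(1.820)=3.63762, omega(1.830)=3.63674
parabola through these three points peaks at t≈1.823 with omega≈3.63778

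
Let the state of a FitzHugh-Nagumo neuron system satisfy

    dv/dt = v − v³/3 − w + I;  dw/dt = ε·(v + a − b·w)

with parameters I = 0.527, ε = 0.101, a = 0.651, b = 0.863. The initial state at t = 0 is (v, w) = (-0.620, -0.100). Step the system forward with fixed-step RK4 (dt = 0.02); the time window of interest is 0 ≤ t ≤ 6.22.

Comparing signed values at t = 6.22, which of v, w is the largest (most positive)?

largest component: v

t=0.000: state=(-0.620, -0.100)
step 1 (dt=0.02): k1=(0.086, 0.012), k2=(0.087, 0.012), k3=(0.087, 0.012), k4=(0.087, 0.012); state += dt/6·(k1+2k2+2k3+k4)
t=0.020: state=(-0.618, -0.100)
t=0.040: state=(-0.617, -0.100)
t=0.060: state=(-0.615, -0.099)
continuing one RK4 step at a time; state shown every 25 steps (Δt=0.5):
t=0.500: state=(-0.571, -0.093)
t=1.000: state=(-0.507, -0.084)
t=1.500: state=(-0.421, -0.071)
t=2.000: state=(-0.300, -0.054)
t=2.500: state=(-0.121, -0.030)
t=3.000: state=(0.152, 0.004)
t=3.500: state=(0.565, 0.053)
t=4.000: state=(1.095, 0.124)
t=4.500: state=(1.535, 0.217)
t=5.000: state=(1.735, 0.321)
t=5.500: state=(1.778, 0.427)
t=6.000: state=(1.761, 0.529)
t=6.220: state=(1.746, 0.571)
compare at T: v=1.746, w=0.571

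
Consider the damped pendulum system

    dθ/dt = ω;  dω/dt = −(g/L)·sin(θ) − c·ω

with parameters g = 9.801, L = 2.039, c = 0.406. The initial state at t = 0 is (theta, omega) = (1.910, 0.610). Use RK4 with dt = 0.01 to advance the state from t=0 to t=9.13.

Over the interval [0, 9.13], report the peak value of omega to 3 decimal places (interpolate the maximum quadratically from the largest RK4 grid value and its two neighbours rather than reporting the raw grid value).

t=0.000: state=(1.910, 0.610)
step 1 (dt=0.01): k1=(0.610, -4.781), k2=(0.586, -4.766), k3=(0.586, -4.766), k4=(0.562, -4.752); state += dt/6·(k1+2k2+2k3+k4)
t=0.010: state=(1.916, 0.562)
t=0.020: state=(1.921, 0.515)
t=0.030: state=(1.926, 0.468)
continuing one RK4 step at a time; state shown every 50 steps (Δt=0.5):
t=0.500: state=(1.658, -1.573)
t=1.000: state=(0.423, -3.084)
t=1.500: state=(-0.929, -1.864)
t=2.000: state=(-1.264, 0.496)
t=2.500: state=(-0.546, 2.151)
t=3.000: state=(0.519, 1.704)
t=3.500: state=(0.917, -0.165)
t=4.000: state=(0.435, -1.565)
t=4.500: state=(-0.360, -1.304)
t=5.000: state=(-0.669, 0.123)
t=5.500: state=(-0.301, 1.181)
t=6.000: state=(0.286, 0.936)
t=6.500: state=(0.490, -0.156)
t=7.000: state=(0.190, -0.904)
t=7.500: state=(-0.238, -0.645)
t=8.000: state=(-0.357, 0.188)
t=8.500: state=(-0.109, 0.690)
t=9.000: state=(0.200, 0.428)
t=9.130: state=(0.246, 0.270)
largest grid value and its neighbours: omega(2.650)=2.28079, omega(2.660)=2.28105, omega(2.670)=2.28024
parabola through these three points peaks at t≈2.657 with omega≈2.28109

max omega = 2.281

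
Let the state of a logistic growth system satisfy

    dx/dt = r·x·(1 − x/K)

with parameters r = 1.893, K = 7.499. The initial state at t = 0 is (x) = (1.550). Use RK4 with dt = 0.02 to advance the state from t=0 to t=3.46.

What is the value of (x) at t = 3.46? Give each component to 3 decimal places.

(x) = (7.458)

t=0.000: state=(1.550)
step 1 (dt=0.02): k1=(2.328), k2=(2.353), k3=(2.354), k4=(2.379); state += dt/6·(k1+2k2+2k3+k4)
t=0.020: state=(1.597)
t=0.040: state=(1.645)
t=0.060: state=(1.694)
continuing one RK4 step at a time; state shown every 10 steps (Δt=0.2):
t=0.200: state=(2.067)
t=0.400: state=(2.678)
t=0.600: state=(3.359)
t=0.800: state=(4.066)
t=1.000: state=(4.752)
t=1.200: state=(5.372)
t=1.400: state=(5.900)
t=1.600: state=(6.325)
t=1.800: state=(6.653)
t=2.000: state=(6.898)
t=2.200: state=(7.077)
t=2.400: state=(7.205)
t=2.600: state=(7.295)
t=2.800: state=(7.358)
t=3.000: state=(7.402)
t=3.200: state=(7.432)
t=3.400: state=(7.453)
t=3.460: state=(7.458)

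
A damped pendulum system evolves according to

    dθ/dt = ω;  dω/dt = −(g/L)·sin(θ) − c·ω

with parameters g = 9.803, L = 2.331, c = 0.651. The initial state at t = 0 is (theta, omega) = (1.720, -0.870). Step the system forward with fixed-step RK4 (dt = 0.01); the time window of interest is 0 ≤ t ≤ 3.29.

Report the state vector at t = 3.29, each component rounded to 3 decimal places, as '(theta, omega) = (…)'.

t=0.000: state=(1.720, -0.870)
step 1 (dt=0.01): k1=(-0.870, -3.592), k2=(-0.888, -3.583), k3=(-0.888, -3.583), k4=(-0.906, -3.574); state += dt/6·(k1+2k2+2k3+k4)
t=0.010: state=(1.711, -0.906)
t=0.020: state=(1.702, -0.941)
t=0.030: state=(1.692, -0.977)
continuing one RK4 step at a time; state shown every 20 steps (Δt=0.2):
t=0.200: state=(1.477, -1.550)
t=0.400: state=(1.107, -2.116)
t=0.600: state=(0.645, -2.458)
t=0.800: state=(0.147, -2.456)
t=1.000: state=(-0.312, -2.083)
t=1.200: state=(-0.668, -1.449)
t=1.400: state=(-0.885, -0.712)
t=1.600: state=(-0.954, 0.008)
t=1.800: state=(-0.888, 0.639)
t=2.000: state=(-0.708, 1.129)
t=2.200: state=(-0.449, 1.422)
t=2.400: state=(-0.155, 1.481)
t=2.600: state=(0.127, 1.306)
t=2.800: state=(0.355, 0.952)
t=3.000: state=(0.502, 0.502)
t=3.200: state=(0.555, 0.037)
t=3.290: state=(0.550, -0.158)

(theta, omega) = (0.550, -0.158)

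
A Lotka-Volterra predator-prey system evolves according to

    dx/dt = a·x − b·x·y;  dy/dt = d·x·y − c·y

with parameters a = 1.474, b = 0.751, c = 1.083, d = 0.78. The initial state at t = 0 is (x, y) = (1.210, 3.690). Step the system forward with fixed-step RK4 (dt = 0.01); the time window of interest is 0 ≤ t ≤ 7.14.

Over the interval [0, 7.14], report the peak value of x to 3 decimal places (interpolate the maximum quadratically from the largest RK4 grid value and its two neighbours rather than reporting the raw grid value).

t=0.000: state=(1.210, 3.690)
step 1 (dt=0.01): k1=(-1.570, -0.514), k2=(-1.557, -0.536), k3=(-1.557, -0.536), k4=(-1.545, -0.558); state += dt/6·(k1+2k2+2k3+k4)
t=0.010: state=(1.194, 3.685)
t=0.020: state=(1.179, 3.679)
t=0.030: state=(1.164, 3.673)
continuing one RK4 step at a time; state shown every 25 steps (Δt=0.25):
t=0.250: state=(0.892, 3.447)
t=0.500: state=(0.699, 3.065)
t=0.750: state=(0.591, 2.649)
t=1.000: state=(0.539, 2.254)
t=1.250: state=(0.528, 1.907)
t=1.500: state=(0.549, 1.615)
t=1.750: state=(0.600, 1.377)
t=2.000: state=(0.682, 1.190)
t=2.250: state=(0.799, 1.048)
t=2.500: state=(0.959, 0.948)
t=2.750: state=(1.167, 0.889)
t=3.000: state=(1.431, 0.873)
t=3.250: state=(1.752, 0.907)
t=3.500: state=(2.118, 1.009)
t=3.750: state=(2.491, 1.206)
t=4.000: state=(2.789, 1.543)
t=4.250: state=(2.884, 2.056)
t=4.500: state=(2.669, 2.709)
t=4.750: state=(2.183, 3.327)
t=5.000: state=(1.626, 3.677)
t=5.250: state=(1.173, 3.676)
t=5.500: state=(0.869, 3.414)
t=5.750: state=(0.685, 3.026)
t=6.000: state=(0.584, 2.609)
t=6.250: state=(0.537, 2.218)
t=6.500: state=(0.529, 1.876)
t=6.750: state=(0.553, 1.590)
t=7.000: state=(0.606, 1.357)
t=7.140: state=(0.650, 1.249)
largest grid value and its neighbours: x(4.200)=2.88766, x(4.210)=2.88792, x(4.220)=2.88768
parabola through these three points peaks at t≈4.210 with x≈2.88792

max x = 2.888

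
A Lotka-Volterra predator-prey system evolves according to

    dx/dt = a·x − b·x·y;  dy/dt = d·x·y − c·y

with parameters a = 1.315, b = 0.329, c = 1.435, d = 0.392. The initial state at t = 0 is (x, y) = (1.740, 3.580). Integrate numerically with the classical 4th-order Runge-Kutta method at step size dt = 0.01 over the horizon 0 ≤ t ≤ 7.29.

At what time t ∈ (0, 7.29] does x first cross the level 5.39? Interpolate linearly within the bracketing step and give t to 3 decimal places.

t = 1.972

t=0.000: state=(1.740, 3.580)
step 1 (dt=0.01): k1=(0.239, -2.695), k2=(0.247, -2.684), k3=(0.247, -2.684), k4=(0.254, -2.672); state += dt/6·(k1+2k2+2k3+k4)
t=0.010: state=(1.742, 3.553)
t=0.020: state=(1.745, 3.527)
t=0.030: state=(1.748, 3.500)
continuing one RK4 step at a time; state shown every 25 steps (Δt=0.25):
t=0.250: state=(1.848, 2.979)
t=0.500: state=(2.049, 2.517)
t=0.750: state=(2.349, 2.179)
t=1.000: state=(2.755, 1.953)
t=1.250: state=(3.278, 1.832)
t=1.500: state=(3.922, 1.819)
t=1.750: state=(4.674, 1.935)
t=1.970: state=(5.384, 2.177)
next step: t=1.980: state=(5.416, 2.192) — x has crossed 5.39
linear interpolation between t=1.970 (5.38396) and t=1.980 (5.41616) → t≈1.972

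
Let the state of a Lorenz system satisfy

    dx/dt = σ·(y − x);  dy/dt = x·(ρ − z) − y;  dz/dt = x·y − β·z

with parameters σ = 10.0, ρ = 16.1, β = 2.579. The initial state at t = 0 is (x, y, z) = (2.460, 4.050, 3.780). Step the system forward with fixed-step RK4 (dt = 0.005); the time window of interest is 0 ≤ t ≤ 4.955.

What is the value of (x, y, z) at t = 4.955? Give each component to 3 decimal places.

(x, y, z) = (2.955, 3.557, 10.375)

t=0.000: state=(2.460, 4.050, 3.780)
step 1 (dt=0.005): k1=(15.900, 26.257, 0.214), k2=(16.159, 26.680, 0.538), k3=(16.163, 26.685, 0.541), k4=(16.426, 27.113, 0.874); state += dt/6·(k1+2k2+2k3+k4)
t=0.005: state=(2.541, 4.183, 3.783)
t=0.010: state=(2.624, 4.321, 3.789)
t=0.015: state=(2.711, 4.463, 3.798)
continuing one RK4 step at a time; state shown every 40 steps (Δt=0.2):
t=0.200: state=(8.338, 12.473, 9.617)
t=0.400: state=(9.415, 4.758, 23.558)
t=0.600: state=(1.692, -0.030, 15.128)
t=0.800: state=(0.508, 0.518, 9.056)
t=1.000: state=(1.038, 1.592, 5.525)
t=1.200: state=(3.378, 5.470, 4.474)
t=1.400: state=(9.972, 13.383, 13.870)
t=1.600: state=(7.217, 2.352, 21.944)
t=1.800: state=(1.338, 0.350, 13.510)
t=2.000: state=(0.927, 1.199, 8.173)
t=2.200: state=(2.322, 3.607, 5.460)
t=2.400: state=(7.095, 10.639, 8.656)
t=2.600: state=(10.205, 7.396, 22.504)
t=2.800: state=(2.917, 0.712, 16.341)
t=3.000: state=(1.362, 1.485, 10.014)
t=3.200: state=(2.687, 3.980, 6.793)
t=3.400: state=(7.243, 10.425, 9.872)
t=3.600: state=(9.662, 7.140, 21.654)
t=3.800: state=(3.324, 1.373, 16.131)
t=4.000: state=(2.086, 2.395, 10.248)
t=4.200: state=(4.089, 5.881, 8.040)
t=4.400: state=(8.928, 11.091, 14.527)
t=4.600: state=(7.355, 4.230, 20.242)
t=4.800: state=(3.012, 2.208, 13.970)
t=4.955: state=(2.955, 3.557, 10.375)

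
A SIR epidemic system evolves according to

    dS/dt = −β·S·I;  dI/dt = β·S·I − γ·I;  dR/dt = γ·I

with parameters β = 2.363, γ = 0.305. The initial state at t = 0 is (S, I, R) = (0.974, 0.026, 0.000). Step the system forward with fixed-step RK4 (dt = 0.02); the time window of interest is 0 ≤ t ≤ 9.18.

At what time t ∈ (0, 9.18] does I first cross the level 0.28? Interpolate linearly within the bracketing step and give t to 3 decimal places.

t=0.000: state=(0.974, 0.026, 0.000)
step 1 (dt=0.02): k1=(-0.060, 0.052, 0.008), k2=(-0.061, 0.053, 0.008), k3=(-0.061, 0.053, 0.008), k4=(-0.062, 0.054, 0.008); state += dt/6·(k1+2k2+2k3+k4)
t=0.020: state=(0.973, 0.027, 0.000)
t=0.040: state=(0.972, 0.028, 0.000)
t=0.060: state=(0.970, 0.029, 0.001)
continuing one RK4 step at a time; state shown every 25 steps (Δt=0.5):
t=0.500: state=(0.924, 0.069, 0.007)
t=1.000: state=(0.810, 0.166, 0.024)
t=1.340: state=(0.681, 0.273, 0.046)
next step: t=1.360: state=(0.672, 0.280, 0.048) — I has crossed 0.28
linear interpolation between t=1.340 (0.27316) and t=1.360 (0.28031) → t≈1.359

t = 1.359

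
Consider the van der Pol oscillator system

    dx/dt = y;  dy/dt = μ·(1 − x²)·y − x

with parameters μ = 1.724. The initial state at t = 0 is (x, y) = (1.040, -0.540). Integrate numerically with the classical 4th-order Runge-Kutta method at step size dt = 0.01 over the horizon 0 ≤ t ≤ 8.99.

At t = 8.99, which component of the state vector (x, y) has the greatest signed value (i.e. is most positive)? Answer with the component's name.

largest component: y

t=0.000: state=(1.040, -0.540)
step 1 (dt=0.01): k1=(-0.540, -0.964), k2=(-0.545, -0.966), k3=(-0.545, -0.966), k4=(-0.550, -0.968); state += dt/6·(k1+2k2+2k3+k4)
t=0.010: state=(1.035, -0.550)
t=0.020: state=(1.029, -0.559)
t=0.030: state=(1.023, -0.569)
continuing one RK4 step at a time; state shown every 50 steps (Δt=0.5):
t=0.500: state=(0.629, -1.175)
t=1.000: state=(-0.292, -2.723)
t=1.500: state=(-1.717, -1.761)
t=2.000: state=(-1.959, 0.189)
t=2.500: state=(-1.793, 0.412)
t=3.000: state=(-1.560, 0.524)
t=3.500: state=(-1.257, 0.713)
t=4.000: state=(-0.805, 1.176)
t=4.500: state=(0.077, 2.608)
t=5.000: state=(1.636, 2.350)
t=5.500: state=(2.012, -0.130)
t=6.000: state=(1.862, -0.389)
t=6.500: state=(1.643, -0.486)
t=7.000: state=(1.367, -0.636)
t=7.500: state=(0.978, -0.969)
t=8.000: state=(0.293, -1.966)
t=8.500: state=(-1.158, -3.379)
t=8.990: state=(-2.007, -0.244)
compare at T: x=-2.007, y=-0.244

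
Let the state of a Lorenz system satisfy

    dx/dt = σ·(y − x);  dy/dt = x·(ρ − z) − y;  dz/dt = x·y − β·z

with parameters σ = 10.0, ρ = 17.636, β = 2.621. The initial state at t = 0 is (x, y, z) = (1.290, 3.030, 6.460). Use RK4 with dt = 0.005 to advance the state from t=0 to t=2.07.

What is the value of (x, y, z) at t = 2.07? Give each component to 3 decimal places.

(x, y, z) = (2.638, 4.117, 6.703)

t=0.000: state=(1.290, 3.030, 6.460)
step 1 (dt=0.005): k1=(17.400, 11.387, -13.023), k2=(17.250, 11.888, -12.768), k3=(17.266, 11.882, -12.769), k4=(17.131, 12.380, -12.512); state += dt/6·(k1+2k2+2k3+k4)
t=0.005: state=(1.376, 3.089, 6.396)
t=0.010: state=(1.461, 3.154, 6.335)
t=0.015: state=(1.546, 3.223, 6.276)
continuing one RK4 step at a time; state shown every 20 steps (Δt=0.1):
t=0.100: state=(3.067, 5.147, 5.762)
t=0.200: state=(5.816, 9.331, 7.278)
t=0.300: state=(9.833, 13.809, 13.968)
t=0.400: state=(11.757, 10.653, 23.681)
t=0.500: state=(7.967, 2.743, 24.019)
t=0.600: state=(3.500, 0.248, 19.058)
t=0.700: state=(1.437, 0.344, 14.707)
t=0.800: state=(0.903, 0.784, 11.368)
t=0.900: state=(1.035, 1.387, 8.836)
t=1.000: state=(1.617, 2.464, 7.019)
t=1.100: state=(2.849, 4.552, 6.082)
t=1.200: state=(5.221, 8.347, 6.970)
t=1.300: state=(8.997, 13.071, 12.313)
t=1.400: state=(11.707, 11.967, 22.071)
t=1.500: state=(8.948, 4.068, 24.537)
t=1.600: state=(4.290, 0.576, 19.998)
t=1.700: state=(1.824, 0.439, 15.486)
t=1.800: state=(1.108, 0.897, 11.992)
t=1.900: state=(1.202, 1.559, 9.347)
t=2.000: state=(1.817, 2.721, 7.471)
t=2.070: state=(2.638, 4.117, 6.703)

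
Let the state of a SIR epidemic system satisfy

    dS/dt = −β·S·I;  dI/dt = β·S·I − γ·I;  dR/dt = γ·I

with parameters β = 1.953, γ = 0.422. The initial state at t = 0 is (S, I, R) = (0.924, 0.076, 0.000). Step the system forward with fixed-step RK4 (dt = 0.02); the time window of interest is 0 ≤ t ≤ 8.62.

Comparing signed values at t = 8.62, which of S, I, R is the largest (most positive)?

t=0.000: state=(0.924, 0.076, 0.000)
step 1 (dt=0.02): k1=(-0.137, 0.105, 0.032), k2=(-0.139, 0.106, 0.033), k3=(-0.139, 0.106, 0.033), k4=(-0.141, 0.108, 0.033); state += dt/6·(k1+2k2+2k3+k4)
t=0.020: state=(0.921, 0.078, 0.001)
t=0.040: state=(0.918, 0.080, 0.001)
t=0.060: state=(0.915, 0.083, 0.002)
continuing one RK4 step at a time; state shown every 25 steps (Δt=0.5):
t=0.500: state=(0.832, 0.146, 0.023)
t=1.000: state=(0.688, 0.249, 0.064)
t=1.500: state=(0.510, 0.362, 0.128)
t=2.000: state=(0.343, 0.443, 0.214)
t=2.500: state=(0.219, 0.470, 0.311)
t=3.000: state=(0.139, 0.452, 0.409)
t=3.500: state=(0.091, 0.408, 0.500)
t=4.000: state=(0.063, 0.356, 0.581)
t=4.500: state=(0.045, 0.304, 0.651)
t=5.000: state=(0.035, 0.256, 0.710)
t=5.500: state=(0.028, 0.213, 0.759)
t=6.000: state=(0.023, 0.177, 0.800)
t=6.500: state=(0.019, 0.146, 0.834)
t=7.000: state=(0.017, 0.121, 0.862)
t=7.500: state=(0.015, 0.099, 0.885)
t=8.000: state=(0.014, 0.082, 0.904)
t=8.500: state=(0.013, 0.067, 0.920)
t=8.620: state=(0.013, 0.064, 0.923)
compare at T: S=0.013, I=0.064, R=0.923

largest component: R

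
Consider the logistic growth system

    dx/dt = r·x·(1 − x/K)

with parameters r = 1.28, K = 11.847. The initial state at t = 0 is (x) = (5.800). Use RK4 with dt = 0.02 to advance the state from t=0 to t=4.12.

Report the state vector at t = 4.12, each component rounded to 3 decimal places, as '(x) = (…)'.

(x) = (11.784)

t=0.000: state=(5.800)
step 1 (dt=0.02): k1=(3.789), k2=(3.790), k3=(3.790), k4=(3.791); state += dt/6·(k1+2k2+2k3+k4)
t=0.020: state=(5.876)
t=0.040: state=(5.952)
t=0.060: state=(6.027)
continuing one RK4 step at a time; state shown every 10 steps (Δt=0.2):
t=0.200: state=(6.556)
t=0.400: state=(7.291)
t=0.600: state=(7.985)
t=0.800: state=(8.619)
t=1.000: state=(9.185)
t=1.200: state=(9.676)
t=1.400: state=(10.094)
t=1.600: state=(10.443)
t=1.800: state=(10.730)
t=2.000: state=(10.963)
t=2.200: state=(11.151)
t=2.400: state=(11.301)
t=2.600: state=(11.420)
t=2.800: state=(11.514)
t=3.000: state=(11.587)
t=3.200: state=(11.645)
t=3.400: state=(11.690)
t=3.600: state=(11.725)
t=3.800: state=(11.752)
t=4.000: state=(11.774)
t=4.120: state=(11.784)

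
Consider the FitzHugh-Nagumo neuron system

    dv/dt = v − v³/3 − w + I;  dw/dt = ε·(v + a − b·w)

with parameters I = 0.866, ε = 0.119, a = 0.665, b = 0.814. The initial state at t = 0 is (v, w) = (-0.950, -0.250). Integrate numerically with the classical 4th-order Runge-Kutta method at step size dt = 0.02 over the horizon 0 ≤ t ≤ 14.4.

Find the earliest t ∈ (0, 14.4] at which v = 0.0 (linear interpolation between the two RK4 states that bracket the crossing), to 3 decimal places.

t=0.000: state=(-0.950, -0.250)
step 1 (dt=0.02): k1=(0.452, -0.010), k2=(0.452, -0.009), k3=(0.452, -0.009), k4=(0.453, -0.009); state += dt/6·(k1+2k2+2k3+k4)
t=0.020: state=(-0.941, -0.250)
t=0.040: state=(-0.932, -0.250)
t=0.060: state=(-0.923, -0.250)
continuing one RK4 step at a time; state shown every 25 steps (Δt=0.5):
t=0.500: state=(-0.710, -0.248)
t=1.000: state=(-0.408, -0.230)
t=1.460: state=(-0.009, -0.197)
next step: t=1.480: state=(0.012, -0.195) — v has crossed 0.0
linear interpolation between t=1.460 (-0.00939) and t=1.480 (0.01187) → t≈1.469

t = 1.469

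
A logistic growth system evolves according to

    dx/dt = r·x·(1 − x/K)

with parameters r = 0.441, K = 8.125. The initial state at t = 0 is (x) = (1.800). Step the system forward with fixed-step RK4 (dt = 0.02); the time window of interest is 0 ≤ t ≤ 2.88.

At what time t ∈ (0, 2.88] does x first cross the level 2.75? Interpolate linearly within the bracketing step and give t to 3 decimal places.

t = 1.330

t=0.000: state=(1.800)
step 1 (dt=0.02): k1=(0.618), k2=(0.619), k3=(0.619), k4=(0.621); state += dt/6·(k1+2k2+2k3+k4)
t=0.020: state=(1.812)
t=0.040: state=(1.825)
t=0.060: state=(1.837)
continuing one RK4 step at a time; state shown every 5 steps (Δt=0.1):
t=0.100: state=(1.863)
t=0.200: state=(1.927)
t=0.300: state=(1.992)
t=0.400: state=(2.059)
t=0.500: state=(2.128)
t=0.600: state=(2.198)
t=0.700: state=(2.269)
t=0.800: state=(2.342)
t=0.900: state=(2.416)
t=1.000: state=(2.492)
t=1.100: state=(2.569)
t=1.200: state=(2.647)
t=1.300: state=(2.726)
t=1.320: state=(2.742)
next step: t=1.340: state=(2.758) — x has crossed 2.75
linear interpolation between t=1.320 (2.74192) and t=1.340 (2.75796) → t≈1.330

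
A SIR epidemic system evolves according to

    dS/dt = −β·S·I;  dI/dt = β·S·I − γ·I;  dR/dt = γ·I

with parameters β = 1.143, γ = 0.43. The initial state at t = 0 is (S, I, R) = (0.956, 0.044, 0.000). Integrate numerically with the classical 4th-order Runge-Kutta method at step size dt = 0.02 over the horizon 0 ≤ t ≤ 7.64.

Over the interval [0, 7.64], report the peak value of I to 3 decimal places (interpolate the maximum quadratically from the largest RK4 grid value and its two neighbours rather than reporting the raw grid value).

max I = 0.273

t=0.000: state=(0.956, 0.044, 0.000)
step 1 (dt=0.02): k1=(-0.048, 0.029, 0.019), k2=(-0.048, 0.029, 0.019), k3=(-0.048, 0.029, 0.019), k4=(-0.049, 0.029, 0.019); state += dt/6·(k1+2k2+2k3+k4)
t=0.020: state=(0.955, 0.045, 0.000)
t=0.040: state=(0.954, 0.045, 0.001)
t=0.060: state=(0.953, 0.046, 0.001)
continuing one RK4 step at a time; state shown every 25 steps (Δt=0.5):
t=0.500: state=(0.928, 0.061, 0.011)
t=1.000: state=(0.891, 0.083, 0.027)
t=1.500: state=(0.844, 0.109, 0.047)
t=2.000: state=(0.786, 0.141, 0.074)
t=2.500: state=(0.718, 0.174, 0.108)
t=3.000: state=(0.644, 0.207, 0.149)
t=3.500: state=(0.567, 0.236, 0.197)
t=4.000: state=(0.492, 0.258, 0.250)
t=4.500: state=(0.423, 0.270, 0.307)
t=5.000: state=(0.362, 0.273, 0.365)
t=5.500: state=(0.310, 0.266, 0.423)
t=6.000: state=(0.267, 0.253, 0.479)
t=6.500: state=(0.232, 0.236, 0.532)
t=7.000: state=(0.204, 0.215, 0.581)
t=7.500: state=(0.182, 0.194, 0.624)
t=7.640: state=(0.176, 0.188, 0.636)
largest grid value and its neighbours: I(4.860)=0.27293, I(4.880)=0.27294, I(4.900)=0.27293
parabola through these three points peaks at t≈4.876 with I≈0.27294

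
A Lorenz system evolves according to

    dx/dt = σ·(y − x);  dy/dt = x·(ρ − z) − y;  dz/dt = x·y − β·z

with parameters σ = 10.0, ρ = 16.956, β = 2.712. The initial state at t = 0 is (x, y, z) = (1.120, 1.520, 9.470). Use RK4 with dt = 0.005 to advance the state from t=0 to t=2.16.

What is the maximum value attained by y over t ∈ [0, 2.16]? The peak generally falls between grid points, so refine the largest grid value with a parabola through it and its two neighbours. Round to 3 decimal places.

t=0.000: state=(1.120, 1.520, 9.470)
step 1 (dt=0.005): k1=(4.000, 6.864, -23.980), k2=(4.072, 6.990, -23.783), k3=(4.073, 6.990, -23.784), k4=(4.146, 7.117, -23.587); state += dt/6·(k1+2k2+2k3+k4)
t=0.005: state=(1.140, 1.555, 9.351)
t=0.010: state=(1.161, 1.591, 9.234)
t=0.015: state=(1.183, 1.629, 9.119)
continuing one RK4 step at a time; state shown every 20 steps (Δt=0.1):
t=0.100: state=(1.702, 2.512, 7.466)
t=0.200: state=(2.856, 4.429, 6.379)
t=0.300: state=(5.017, 7.836, 6.981)
t=0.400: state=(8.422, 12.148, 11.398)
t=0.500: state=(11.169, 12.020, 19.996)
t=0.600: state=(9.303, 5.259, 23.378)
t=0.700: state=(5.056, 1.388, 19.676)
t=0.800: state=(2.512, 1.016, 15.333)
t=0.900: state=(1.746, 1.559, 11.911)
t=1.000: state=(1.949, 2.503, 9.398)
t=1.100: state=(2.859, 4.162, 7.858)
t=1.200: state=(4.664, 7.024, 7.832)
t=1.300: state=(7.564, 10.853, 10.873)
t=1.400: state=(10.380, 12.018, 17.916)
t=1.500: state=(9.767, 6.975, 22.584)
t=1.600: state=(6.155, 2.535, 20.339)
t=1.700: state=(3.415, 1.635, 16.272)
t=1.800: state=(2.432, 2.117, 12.849)
t=1.900: state=(2.595, 3.185, 10.360)
t=2.000: state=(3.596, 5.029, 8.999)
t=2.100: state=(5.517, 7.930, 9.458)
t=2.160: state=(7.106, 9.925, 11.186)
largest grid value and its neighbours: y(0.445)=13.12430, y(0.450)=13.14107, y(0.455)=13.13570
parabola through these three points peaks at t≈0.451 with y≈13.14180

max y = 13.142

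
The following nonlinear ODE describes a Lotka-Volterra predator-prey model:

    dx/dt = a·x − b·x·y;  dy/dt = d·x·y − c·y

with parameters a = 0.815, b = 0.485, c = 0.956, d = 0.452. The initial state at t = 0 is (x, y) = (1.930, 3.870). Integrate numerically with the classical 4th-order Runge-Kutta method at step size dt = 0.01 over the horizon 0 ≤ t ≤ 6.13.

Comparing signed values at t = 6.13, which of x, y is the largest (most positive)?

t=0.000: state=(1.930, 3.870)
step 1 (dt=0.01): k1=(-2.050, -0.324), k2=(-2.037, -0.341), k3=(-2.037, -0.341), k4=(-2.025, -0.359); state += dt/6·(k1+2k2+2k3+k4)
t=0.010: state=(1.910, 3.867)
t=0.020: state=(1.890, 3.863)
t=0.030: state=(1.870, 3.859)
continuing one RK4 step at a time; state shown every 20 steps (Δt=0.2):
t=0.200: state=(1.569, 3.741)
t=0.400: state=(1.298, 3.516)
t=0.600: state=(1.101, 3.235)
t=0.800: state=(0.961, 2.932)
t=1.000: state=(0.864, 2.629)
t=1.200: state=(0.799, 2.340)
t=1.400: state=(0.759, 2.074)
t=1.600: state=(0.740, 1.833)
t=1.800: state=(0.737, 1.618)
t=2.000: state=(0.748, 1.429)
t=2.200: state=(0.773, 1.264)
t=2.400: state=(0.810, 1.122)
t=2.600: state=(0.861, 0.999)
t=2.800: state=(0.924, 0.894)
t=3.000: state=(1.002, 0.806)
t=3.200: state=(1.095, 0.732)
t=3.400: state=(1.204, 0.670)
t=3.600: state=(1.331, 0.621)
t=3.800: state=(1.478, 0.582)
t=4.000: state=(1.647, 0.554)
t=4.200: state=(1.839, 0.535)
t=4.400: state=(2.056, 0.527)
t=4.600: state=(2.299, 0.530)
t=4.800: state=(2.569, 0.545)
t=5.000: state=(2.864, 0.576)
t=5.200: state=(3.181, 0.625)
t=5.400: state=(3.512, 0.698)
t=5.600: state=(3.844, 0.804)
t=5.800: state=(4.157, 0.954)
t=6.000: state=(4.418, 1.162)
t=6.130: state=(4.541, 1.335)
compare at T: x=4.541, y=1.335

largest component: x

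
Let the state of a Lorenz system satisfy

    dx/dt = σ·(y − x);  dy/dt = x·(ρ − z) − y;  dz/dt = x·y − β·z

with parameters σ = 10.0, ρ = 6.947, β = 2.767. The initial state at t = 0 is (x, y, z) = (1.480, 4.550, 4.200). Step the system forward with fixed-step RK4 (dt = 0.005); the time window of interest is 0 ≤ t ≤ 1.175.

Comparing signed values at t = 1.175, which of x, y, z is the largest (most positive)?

largest component: z

t=0.000: state=(1.480, 4.550, 4.200)
step 1 (dt=0.005): k1=(30.700, -0.484, -4.887), k2=(29.920, -0.253, -4.506), k3=(29.946, -0.261, -4.517), k4=(29.190, -0.035, -4.146); state += dt/6·(k1+2k2+2k3+k4)
t=0.005: state=(1.630, 4.549, 4.177)
t=0.010: state=(1.772, 4.550, 4.158)
t=0.015: state=(1.908, 4.553, 4.143)
continuing one RK4 step at a time; state shown every 10 steps (Δt=0.05):
t=0.050: state=(2.698, 4.622, 4.117)
t=0.100: state=(3.494, 4.818, 4.275)
t=0.150: state=(4.064, 5.049, 4.599)
t=0.200: state=(4.496, 5.248, 5.039)
t=0.250: state=(4.821, 5.369, 5.548)
t=0.300: state=(5.043, 5.379, 6.074)
t=0.350: state=(5.156, 5.272, 6.562)
t=0.400: state=(5.159, 5.059, 6.961)
t=0.450: state=(5.060, 4.771, 7.237)
t=0.500: state=(4.878, 4.449, 7.372)
t=0.550: state=(4.641, 4.131, 7.372)
t=0.600: state=(4.378, 3.847, 7.258)
t=0.650: state=(4.118, 3.614, 7.058)
t=0.700: state=(3.880, 3.440, 6.803)
t=0.750: state=(3.681, 3.325, 6.519)
t=0.800: state=(3.526, 3.264, 6.229)
t=0.850: state=(3.418, 3.250, 5.951)
t=0.900: state=(3.357, 3.277, 5.697)
t=0.950: state=(3.338, 3.340, 5.477)
t=1.000: state=(3.357, 3.432, 5.298)
t=1.050: state=(3.411, 3.548, 5.165)
t=1.100: state=(3.493, 3.683, 5.080)
t=1.150: state=(3.599, 3.830, 5.046)
t=1.175: state=(3.658, 3.905, 5.047)
compare at T: x=3.658, y=3.905, z=5.047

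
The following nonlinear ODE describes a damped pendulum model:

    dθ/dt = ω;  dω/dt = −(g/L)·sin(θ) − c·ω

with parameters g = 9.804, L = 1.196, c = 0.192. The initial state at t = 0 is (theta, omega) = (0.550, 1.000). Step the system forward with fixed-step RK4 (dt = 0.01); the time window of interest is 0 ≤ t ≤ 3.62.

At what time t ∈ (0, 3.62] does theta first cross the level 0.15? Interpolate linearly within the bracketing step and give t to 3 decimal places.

t = 0.696

t=0.000: state=(0.550, 1.000)
step 1 (dt=0.01): k1=(1.000, -4.477), k2=(0.978, -4.507), k3=(0.977, -4.506), k4=(0.955, -4.536); state += dt/6·(k1+2k2+2k3+k4)
t=0.010: state=(0.560, 0.955)
t=0.020: state=(0.569, 0.909)
t=0.030: state=(0.578, 0.863)
continuing one RK4 step at a time; state shown every 20 steps (Δt=0.2):
t=0.200: state=(0.655, 0.030)
t=0.400: state=(0.564, -0.912)
t=0.600: state=(0.309, -1.570)
t=0.690: state=(0.160, -1.714)
next step: t=0.700: state=(0.143, -1.723) — theta has crossed 0.15
linear interpolation between t=0.690 (0.16029) and t=0.700 (0.14310) → t≈0.696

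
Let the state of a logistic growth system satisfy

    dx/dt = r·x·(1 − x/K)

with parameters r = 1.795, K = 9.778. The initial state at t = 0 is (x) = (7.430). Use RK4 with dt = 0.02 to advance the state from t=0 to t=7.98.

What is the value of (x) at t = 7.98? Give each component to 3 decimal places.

t=0.000: state=(7.430)
step 1 (dt=0.02): k1=(3.203), k2=(3.173), k3=(3.173), k4=(3.143); state += dt/6·(k1+2k2+2k3+k4)
t=0.020: state=(7.493)
t=0.040: state=(7.556)
t=0.060: state=(7.617)
continuing one RK4 step at a time; state shown every 25 steps (Δt=0.5):
t=0.500: state=(8.662)
t=1.000: state=(9.290)
t=1.500: state=(9.573)
t=2.000: state=(9.693)
t=2.500: state=(9.743)
t=3.000: state=(9.764)
t=3.500: state=(9.772)
t=4.000: state=(9.776)
t=4.500: state=(9.777)
t=5.000: state=(9.778)
t=5.500: state=(9.778)
t=6.000: state=(9.778)
t=6.500: state=(9.778)
t=7.000: state=(9.778)
t=7.500: state=(9.778)
t=7.980: state=(9.778)

(x) = (9.778)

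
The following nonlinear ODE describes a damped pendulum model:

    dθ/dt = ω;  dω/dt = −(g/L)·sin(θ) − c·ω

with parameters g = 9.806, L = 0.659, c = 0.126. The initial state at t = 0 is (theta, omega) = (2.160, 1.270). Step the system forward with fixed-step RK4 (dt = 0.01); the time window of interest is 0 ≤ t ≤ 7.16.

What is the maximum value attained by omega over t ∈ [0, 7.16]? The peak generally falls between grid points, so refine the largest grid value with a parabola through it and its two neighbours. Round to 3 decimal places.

t=0.000: state=(2.160, 1.270)
step 1 (dt=0.01): k1=(1.270, -12.531), k2=(1.207, -12.470), k3=(1.208, -12.473), k4=(1.145, -12.415); state += dt/6·(k1+2k2+2k3+k4)
t=0.010: state=(2.172, 1.145)
t=0.020: state=(2.183, 1.022)
t=0.030: state=(2.193, 0.899)
continuing one RK4 step at a time; state shown every 25 steps (Δt=0.25):
t=0.250: state=(2.101, -1.744)
t=0.500: state=(1.242, -5.186)
t=0.750: state=(-0.329, -6.554)
t=1.000: state=(-1.622, -3.396)
t=1.250: state=(-2.015, 0.158)
t=1.500: state=(-1.548, 3.637)
t=1.750: state=(-0.246, 6.297)
t=2.000: state=(1.190, 4.446)
t=2.250: state=(1.832, 0.712)
t=2.500: state=(1.562, -2.886)
t=2.750: state=(0.429, -5.813)
t=3.000: state=(-0.976, -4.626)
t=3.250: state=(-1.680, -0.945)
t=3.500: state=(-1.456, 2.727)
t=3.750: state=(-0.375, 5.522)
t=4.000: state=(0.946, 4.295)
t=4.250: state=(1.575, 0.659)
t=4.500: state=(1.278, -3.000)
t=4.750: state=(0.174, -5.335)
t=5.000: state=(-1.026, -3.618)
t=5.250: state=(-1.483, 0.019)
t=5.500: state=(-1.026, 3.540)
t=5.750: state=(0.124, 5.030)
t=6.000: state=(1.144, 2.650)
t=6.250: state=(1.355, -0.976)
t=6.500: state=(0.690, -4.127)
t=6.750: state=(-0.463, -4.400)
t=7.000: state=(-1.229, -1.441)
t=7.160: state=(-1.276, 0.847)
largest grid value and its neighbours: omega(1.770)=6.33563, omega(1.780)=6.34073, omega(1.790)=6.33641
parabola through these three points peaks at t≈1.780 with omega≈6.34074

max omega = 6.341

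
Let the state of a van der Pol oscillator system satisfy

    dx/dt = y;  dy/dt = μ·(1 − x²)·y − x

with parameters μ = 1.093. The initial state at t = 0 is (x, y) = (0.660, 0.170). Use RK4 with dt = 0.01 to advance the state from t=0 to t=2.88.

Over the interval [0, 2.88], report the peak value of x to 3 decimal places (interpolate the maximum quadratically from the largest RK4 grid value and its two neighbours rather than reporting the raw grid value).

max x = 0.684

t=0.000: state=(0.660, 0.170)
step 1 (dt=0.01): k1=(0.170, -0.555), k2=(0.167, -0.558), k3=(0.167, -0.558), k4=(0.164, -0.561); state += dt/6·(k1+2k2+2k3+k4)
t=0.010: state=(0.662, 0.164)
t=0.020: state=(0.663, 0.159)
t=0.030: state=(0.665, 0.153)
continuing one RK4 step at a time; state shown every 10 steps (Δt=0.1):
t=0.100: state=(0.674, 0.112)
t=0.200: state=(0.682, 0.049)
t=0.300: state=(0.684, -0.019)
t=0.400: state=(0.678, -0.090)
t=0.500: state=(0.666, -0.165)
t=0.600: state=(0.645, -0.243)
t=0.700: state=(0.617, -0.325)
t=0.800: state=(0.580, -0.411)
t=0.900: state=(0.535, -0.501)
t=1.000: state=(0.480, -0.596)
t=1.100: state=(0.415, -0.698)
t=1.200: state=(0.340, -0.806)
t=1.300: state=(0.254, -0.921)
t=1.400: state=(0.155, -1.045)
t=1.500: state=(0.044, -1.175)
t=1.600: state=(-0.080, -1.309)
t=1.700: state=(-0.217, -1.441)
t=1.800: state=(-0.367, -1.561)
t=1.900: state=(-0.529, -1.657)
t=2.000: state=(-0.697, -1.711)
t=2.100: state=(-0.869, -1.704)
t=2.200: state=(-1.036, -1.626)
t=2.300: state=(-1.191, -1.473)
t=2.400: state=(-1.328, -1.259)
t=2.500: state=(-1.442, -1.006)
t=2.600: state=(-1.529, -0.742)
t=2.700: state=(-1.591, -0.489)
t=2.800: state=(-1.628, -0.263)
t=2.880: state=(-1.643, -0.106)
largest grid value and its neighbours: x(0.260)=0.68393, x(0.270)=0.68398, x(0.280)=0.68397
parabola through these three points peaks at t≈0.273 with x≈0.68399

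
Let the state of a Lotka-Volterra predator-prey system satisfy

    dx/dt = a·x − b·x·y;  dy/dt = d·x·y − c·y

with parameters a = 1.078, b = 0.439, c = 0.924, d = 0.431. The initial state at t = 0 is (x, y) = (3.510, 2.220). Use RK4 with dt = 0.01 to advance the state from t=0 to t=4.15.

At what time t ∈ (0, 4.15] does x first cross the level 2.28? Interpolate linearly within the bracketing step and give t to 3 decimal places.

t=0.000: state=(3.510, 2.220)
step 1 (dt=0.01): k1=(0.363, 1.307), k2=(0.353, 1.313), k3=(0.353, 1.313), k4=(0.343, 1.318); state += dt/6·(k1+2k2+2k3+k4)
t=0.010: state=(3.514, 2.233)
t=0.020: state=(3.517, 2.246)
t=0.030: state=(3.520, 2.260)
continuing one RK4 step at a time; state shown every 20 steps (Δt=0.2):
t=0.200: state=(3.540, 2.502)
t=0.400: state=(3.478, 2.817)
t=0.600: state=(3.322, 3.141)
t=0.800: state=(3.086, 3.443)
t=1.000: state=(2.798, 3.689)
t=1.200: state=(2.491, 3.852)
t=1.340: state=(2.282, 3.908)
next step: t=1.350: state=(2.267, 3.910) — x has crossed 2.28
linear interpolation between t=1.340 (2.28152) and t=1.350 (2.26701) → t≈1.341

t = 1.341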